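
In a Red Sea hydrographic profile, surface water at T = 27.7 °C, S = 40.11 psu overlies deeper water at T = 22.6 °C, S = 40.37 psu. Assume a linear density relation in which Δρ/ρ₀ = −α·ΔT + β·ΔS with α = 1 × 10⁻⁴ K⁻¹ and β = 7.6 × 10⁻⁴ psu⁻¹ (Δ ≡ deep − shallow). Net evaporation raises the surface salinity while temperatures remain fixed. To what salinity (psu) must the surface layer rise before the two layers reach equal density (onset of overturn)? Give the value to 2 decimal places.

41.04 psu

Neutral buoyancy requires −α(T_deep − T_surf) + β(S_deep − S_surf′) = 0.
S_surf′ = S_deep − (α/β)·ΔT = 40.37 − (1 × 10⁻⁴/7.6 × 10⁻⁴)·(-5.1) = 41.0411 psu.
Increase required: 41.0411 − 40.11 = 0.9311 psu.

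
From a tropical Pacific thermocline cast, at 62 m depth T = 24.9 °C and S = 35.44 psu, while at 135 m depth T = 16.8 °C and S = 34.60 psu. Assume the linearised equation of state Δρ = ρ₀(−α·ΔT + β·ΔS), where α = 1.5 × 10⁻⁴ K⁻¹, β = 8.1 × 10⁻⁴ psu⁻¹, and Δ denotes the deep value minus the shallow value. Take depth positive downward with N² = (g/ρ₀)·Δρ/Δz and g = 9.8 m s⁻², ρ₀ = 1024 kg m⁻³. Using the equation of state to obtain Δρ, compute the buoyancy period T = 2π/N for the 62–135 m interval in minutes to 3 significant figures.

ΔT = -8.1 K, ΔS = -0.84 psu (deep − shallow).
Δρ/ρ₀ = −αΔT + βΔS = 1.215 × 10⁻³ − 6.804 × 10⁻⁴ = 5.346 × 10⁻⁴, so Δρ ≈ 0.5474 kg m⁻³.
N² = (g/ρ₀)·Δρ/Δz = g·(Δρ/ρ₀)/Δz = 9.8 × 5.346 × 10⁻⁴ / 73 = 7.1768 × 10⁻⁵ s⁻².
N = √(7.1768 × 10⁻⁵) = 8.4716 × 10⁻³ rad s⁻¹ → T = 2π/N = 741.68 s = 12.361 min ≈ 12.4 min.

12.4 min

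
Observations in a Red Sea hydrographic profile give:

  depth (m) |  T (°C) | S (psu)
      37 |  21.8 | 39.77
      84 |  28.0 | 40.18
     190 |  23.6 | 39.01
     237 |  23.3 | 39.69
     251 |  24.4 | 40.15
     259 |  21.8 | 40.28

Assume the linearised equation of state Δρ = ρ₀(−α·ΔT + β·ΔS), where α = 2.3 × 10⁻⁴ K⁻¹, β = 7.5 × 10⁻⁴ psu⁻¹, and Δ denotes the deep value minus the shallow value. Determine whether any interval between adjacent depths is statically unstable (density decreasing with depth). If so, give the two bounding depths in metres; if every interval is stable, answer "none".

Evaluate Δρ/ρ₀ = −αΔT + βΔS across each adjacent pair:
  37–84 m: −αΔT+βΔS = −(2.3 × 10⁻⁴)(+6.2)+(7.5 × 10⁻⁴)(+0.41) = -1.1 × 10⁻³ → UNSTABLE
  84–190 m: −αΔT+βΔS = −(2.3 × 10⁻⁴)(-4.4)+(7.5 × 10⁻⁴)(-1.17) = 1.3 × 10⁻⁴ → stable
  190–237 m: −αΔT+βΔS = −(2.3 × 10⁻⁴)(-0.3)+(7.5 × 10⁻⁴)(+0.68) = 5.8 × 10⁻⁴ → stable
  237–251 m: −αΔT+βΔS = −(2.3 × 10⁻⁴)(+1.1)+(7.5 × 10⁻⁴)(+0.46) = 9.2 × 10⁻⁵ → stable
  251–259 m: −αΔT+βΔS = −(2.3 × 10⁻⁴)(-2.6)+(7.5 × 10⁻⁴)(+0.13) = 7.0 × 10⁻⁴ → stable
The 37–84 m interval has Δρ < 0: lighter water underlies denser water.

37–84 m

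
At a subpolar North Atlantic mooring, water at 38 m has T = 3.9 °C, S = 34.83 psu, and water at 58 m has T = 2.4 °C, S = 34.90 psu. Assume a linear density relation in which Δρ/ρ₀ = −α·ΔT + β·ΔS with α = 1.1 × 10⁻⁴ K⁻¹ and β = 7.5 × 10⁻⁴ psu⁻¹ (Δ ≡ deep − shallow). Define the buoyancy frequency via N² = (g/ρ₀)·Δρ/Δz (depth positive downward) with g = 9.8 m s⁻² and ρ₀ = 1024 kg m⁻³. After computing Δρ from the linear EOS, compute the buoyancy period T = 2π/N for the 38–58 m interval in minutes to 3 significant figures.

10.1 min

ΔT = -1.5 K, ΔS = +0.07 psu (deep − shallow).
Δρ/ρ₀ = −αΔT + βΔS = 1.65 × 10⁻⁴ + 5.25 × 10⁻⁵ = 2.175 × 10⁻⁴, so Δρ ≈ 0.2227 kg m⁻³.
N² = (g/ρ₀)·Δρ/Δz = g·(Δρ/ρ₀)/Δz = 9.8 × 2.175 × 10⁻⁴ / 20 = 1.0658 × 10⁻⁴ s⁻².
N = √(1.0658 × 10⁻⁴) = 0.010324 rad s⁻¹ → T = 2π/N = 608.60 s = 10.143 min ≈ 10.1 min.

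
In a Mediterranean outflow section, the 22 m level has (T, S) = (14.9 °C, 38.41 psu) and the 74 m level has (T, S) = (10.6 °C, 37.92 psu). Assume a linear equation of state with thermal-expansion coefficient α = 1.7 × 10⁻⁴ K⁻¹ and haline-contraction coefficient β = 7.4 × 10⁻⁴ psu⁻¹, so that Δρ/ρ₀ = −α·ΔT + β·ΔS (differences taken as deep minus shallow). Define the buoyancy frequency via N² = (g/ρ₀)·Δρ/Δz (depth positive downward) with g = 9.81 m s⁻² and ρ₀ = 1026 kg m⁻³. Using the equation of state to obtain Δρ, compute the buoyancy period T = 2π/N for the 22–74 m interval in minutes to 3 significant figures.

12.6 min

ΔT = -4.3 K, ΔS = -0.49 psu (deep − shallow).
Δρ/ρ₀ = −αΔT + βΔS = 7.31 × 10⁻⁴ − 3.626 × 10⁻⁴ = 3.684 × 10⁻⁴, so Δρ ≈ 0.3780 kg m⁻³.
N² = (g/ρ₀)·Δρ/Δz = g·(Δρ/ρ₀)/Δz = 9.81 × 3.684 × 10⁻⁴ / 52 = 6.9500 × 10⁻⁵ s⁻².
N = √(6.9500 × 10⁻⁵) = 8.3367 × 10⁻³ rad s⁻¹ → T = 2π/N = 753.68 s = 12.561 min ≈ 12.6 min.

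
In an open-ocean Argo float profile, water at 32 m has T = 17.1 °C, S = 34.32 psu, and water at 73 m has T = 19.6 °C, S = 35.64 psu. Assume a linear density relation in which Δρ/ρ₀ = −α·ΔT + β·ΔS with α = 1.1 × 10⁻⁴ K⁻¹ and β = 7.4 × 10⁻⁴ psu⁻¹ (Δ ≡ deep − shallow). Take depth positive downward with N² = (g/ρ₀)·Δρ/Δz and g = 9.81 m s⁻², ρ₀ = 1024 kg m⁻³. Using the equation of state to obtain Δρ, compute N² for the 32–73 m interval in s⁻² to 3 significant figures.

1.68 × 10⁻⁴ s⁻²

ΔT = +2.5 K, ΔS = +1.32 psu (deep − shallow).
Δρ/ρ₀ = −αΔT + βΔS = -2.75 × 10⁻⁴ + 9.768 × 10⁻⁴ = 7.018 × 10⁻⁴, so Δρ ≈ 0.7186 kg m⁻³.
N² = (g/ρ₀)·Δρ/Δz = g·(Δρ/ρ₀)/Δz = 9.81 × 7.018 × 10⁻⁴ / 41 = 1.6792 × 10⁻⁴ s⁻² ≈ 1.68 × 10⁻⁴ s⁻².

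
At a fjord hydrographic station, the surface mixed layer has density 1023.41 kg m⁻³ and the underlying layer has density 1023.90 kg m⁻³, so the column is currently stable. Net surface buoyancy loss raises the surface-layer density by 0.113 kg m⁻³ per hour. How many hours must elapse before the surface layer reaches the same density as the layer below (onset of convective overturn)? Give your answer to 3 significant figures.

Density deficit of the surface layer: 1023.90 − 1023.41 = 0.49 kg m⁻³.
Required change = 0.49 / 0.113 = 4.34 hours.

4.34 hours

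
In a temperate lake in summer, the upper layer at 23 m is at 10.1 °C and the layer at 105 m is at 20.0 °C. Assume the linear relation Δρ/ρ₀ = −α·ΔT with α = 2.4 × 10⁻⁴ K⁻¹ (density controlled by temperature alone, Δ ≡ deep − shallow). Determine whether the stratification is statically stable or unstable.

unstable

ΔT = 20.0 − 10.1 = +9.9 K, so Δρ/ρ₀ = −αΔT = -2.376 × 10⁻³.
Δρ/ρ₀ < 0, so Δρ < 0: deeper water is lighter → statically unstable; the column would overturn.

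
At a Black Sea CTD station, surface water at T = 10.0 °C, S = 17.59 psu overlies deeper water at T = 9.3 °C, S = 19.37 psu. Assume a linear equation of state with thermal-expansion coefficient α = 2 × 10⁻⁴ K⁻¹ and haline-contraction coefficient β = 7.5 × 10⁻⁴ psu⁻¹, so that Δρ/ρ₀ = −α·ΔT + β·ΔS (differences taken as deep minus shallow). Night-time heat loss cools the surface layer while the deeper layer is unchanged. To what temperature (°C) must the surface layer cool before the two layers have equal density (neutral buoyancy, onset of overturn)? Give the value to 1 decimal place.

Neutral buoyancy requires Δρ = 0, i.e. −α(T_deep − T_surf′) + β(S_deep − S_surf) = 0.
T_surf′ = T_deep − (β/α)·ΔS = 9.3 − (7.5 × 10⁻⁴/2 × 10⁻⁴)·(+1.78) = 2.625 °C.
Cooling required: 10.0 − (2.625) = 7.375 °C.

2.6 °C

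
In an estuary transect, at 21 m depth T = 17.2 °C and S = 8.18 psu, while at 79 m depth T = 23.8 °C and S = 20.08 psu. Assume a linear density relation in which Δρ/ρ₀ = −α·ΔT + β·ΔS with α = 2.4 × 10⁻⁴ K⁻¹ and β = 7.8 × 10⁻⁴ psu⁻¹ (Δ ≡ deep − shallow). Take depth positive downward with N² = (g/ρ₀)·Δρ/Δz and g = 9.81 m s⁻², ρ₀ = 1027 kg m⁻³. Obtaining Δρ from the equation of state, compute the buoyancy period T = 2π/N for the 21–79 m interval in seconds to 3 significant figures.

174 s

ΔT = +6.6 K, ΔS = +11.90 psu (deep − shallow).
Δρ/ρ₀ = −αΔT + βΔS = -1.584 × 10⁻³ + 9.282 × 10⁻³ = 7.698 × 10⁻³, so Δρ ≈ 7.906 kg m⁻³.
N² = (g/ρ₀)·Δρ/Δz = g·(Δρ/ρ₀)/Δz = 9.81 × 7.698 × 10⁻³ / 58 = 1.3020 × 10⁻³ s⁻².
N = √(1.3020 × 10⁻³) = 0.036083 rad s⁻¹ → T = 2π/N = 174.13 s ≈ 174 s.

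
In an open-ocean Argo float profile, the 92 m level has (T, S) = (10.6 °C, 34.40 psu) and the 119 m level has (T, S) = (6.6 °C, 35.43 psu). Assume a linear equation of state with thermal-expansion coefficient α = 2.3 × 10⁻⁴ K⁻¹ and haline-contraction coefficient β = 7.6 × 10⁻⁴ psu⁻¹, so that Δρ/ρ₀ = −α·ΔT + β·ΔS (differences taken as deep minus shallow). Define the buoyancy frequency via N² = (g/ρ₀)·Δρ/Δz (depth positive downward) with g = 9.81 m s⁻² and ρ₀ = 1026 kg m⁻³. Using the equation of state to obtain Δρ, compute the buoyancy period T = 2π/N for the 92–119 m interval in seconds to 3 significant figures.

253 s

ΔT = -4.0 K, ΔS = +1.03 psu (deep − shallow).
Δρ/ρ₀ = −αΔT + βΔS = 9.20 × 10⁻⁴ + 7.828 × 10⁻⁴ = 1.7028 × 10⁻³, so Δρ ≈ 1.747 kg m⁻³.
N² = (g/ρ₀)·Δρ/Δz = g·(Δρ/ρ₀)/Δz = 9.81 × 1.7028 × 10⁻³ / 27 = 6.1868 × 10⁻⁴ s⁻².
N = √(6.1868 × 10⁻⁴) = 0.024873 rad s⁻¹ → T = 2π/N = 252.61 s ≈ 253 s.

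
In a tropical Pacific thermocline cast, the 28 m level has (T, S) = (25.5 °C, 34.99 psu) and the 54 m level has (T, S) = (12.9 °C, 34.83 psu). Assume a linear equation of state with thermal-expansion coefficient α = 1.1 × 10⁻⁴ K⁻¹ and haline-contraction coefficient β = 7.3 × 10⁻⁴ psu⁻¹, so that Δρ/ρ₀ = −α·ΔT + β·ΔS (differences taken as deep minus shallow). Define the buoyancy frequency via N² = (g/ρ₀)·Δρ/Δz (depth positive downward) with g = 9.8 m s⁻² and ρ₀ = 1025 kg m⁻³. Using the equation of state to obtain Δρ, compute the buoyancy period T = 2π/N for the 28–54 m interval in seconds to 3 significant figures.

ΔT = -12.6 K, ΔS = -0.16 psu (deep − shallow).
Δρ/ρ₀ = −αΔT + βΔS = 1.386 × 10⁻³ − 1.168 × 10⁻⁴ = 1.2692 × 10⁻³, so Δρ ≈ 1.301 kg m⁻³.
N² = (g/ρ₀)·Δρ/Δz = g·(Δρ/ρ₀)/Δz = 9.8 × 1.2692 × 10⁻³ / 26 = 4.7839 × 10⁻⁴ s⁻².
N = √(4.7839 × 10⁻⁴) = 0.021872 rad s⁻¹ → T = 2π/N = 287.27 s ≈ 287 s.

287 s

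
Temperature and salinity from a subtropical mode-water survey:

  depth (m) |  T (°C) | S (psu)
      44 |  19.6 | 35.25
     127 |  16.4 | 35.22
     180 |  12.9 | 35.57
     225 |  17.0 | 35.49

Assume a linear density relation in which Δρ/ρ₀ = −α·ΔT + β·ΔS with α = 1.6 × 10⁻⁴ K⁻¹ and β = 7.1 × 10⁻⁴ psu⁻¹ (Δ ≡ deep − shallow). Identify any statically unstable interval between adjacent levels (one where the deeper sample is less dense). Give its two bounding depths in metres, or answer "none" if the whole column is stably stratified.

Evaluate Δρ/ρ₀ = −αΔT + βΔS across each adjacent pair:
  44–127 m: −αΔT+βΔS = −(1.6 × 10⁻⁴)(-3.2)+(7.1 × 10⁻⁴)(-0.03) = 4.9 × 10⁻⁴ → stable
  127–180 m: −αΔT+βΔS = −(1.6 × 10⁻⁴)(-3.5)+(7.1 × 10⁻⁴)(+0.35) = 8.1 × 10⁻⁴ → stable
  180–225 m: −αΔT+βΔS = −(1.6 × 10⁻⁴)(+4.1)+(7.1 × 10⁻⁴)(-0.08) = -7.1 × 10⁻⁴ → UNSTABLE
The 180–225 m interval has Δρ < 0: lighter water underlies denser water.

180–225 m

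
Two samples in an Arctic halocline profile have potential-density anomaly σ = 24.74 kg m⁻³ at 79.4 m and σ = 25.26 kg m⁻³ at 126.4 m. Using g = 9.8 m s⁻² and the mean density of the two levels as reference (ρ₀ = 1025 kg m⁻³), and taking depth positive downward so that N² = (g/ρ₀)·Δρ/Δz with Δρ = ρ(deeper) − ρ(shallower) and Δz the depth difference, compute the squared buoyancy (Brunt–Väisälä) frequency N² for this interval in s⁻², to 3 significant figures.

Δρ = 1025.26 − 1024.74 = 0.52 kg m⁻³ over Δz = 126.4 − 79.4 = 47 m.
N² = (9.8/1025) × (0.52/47) = 1.0578 × 10⁻⁴ s⁻² ≈ 1.06 × 10⁻⁴ s⁻².

1.06 × 10⁻⁴ s⁻²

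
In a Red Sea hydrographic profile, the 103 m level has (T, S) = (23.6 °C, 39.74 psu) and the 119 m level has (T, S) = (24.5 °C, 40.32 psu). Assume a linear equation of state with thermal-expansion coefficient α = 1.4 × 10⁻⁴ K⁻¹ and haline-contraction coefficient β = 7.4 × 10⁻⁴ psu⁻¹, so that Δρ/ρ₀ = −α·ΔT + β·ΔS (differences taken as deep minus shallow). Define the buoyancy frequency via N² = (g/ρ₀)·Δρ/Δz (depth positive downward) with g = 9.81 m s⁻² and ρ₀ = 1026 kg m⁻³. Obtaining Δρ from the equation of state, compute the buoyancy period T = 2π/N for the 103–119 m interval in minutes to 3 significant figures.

ΔT = +0.9 K, ΔS = +0.58 psu (deep − shallow).
Δρ/ρ₀ = −αΔT + βΔS = -1.26 × 10⁻⁴ + 4.292 × 10⁻⁴ = 3.032 × 10⁻⁴, so Δρ ≈ 0.3111 kg m⁻³.
N² = (g/ρ₀)·Δρ/Δz = g·(Δρ/ρ₀)/Δz = 9.81 × 3.032 × 10⁻⁴ / 16 = 1.8590 × 10⁻⁴ s⁻².
N = √(1.8590 × 10⁻⁴) = 0.013635 rad s⁻¹ → T = 2π/N = 460.81 s = 7.6802 min ≈ 7.68 min.

7.68 min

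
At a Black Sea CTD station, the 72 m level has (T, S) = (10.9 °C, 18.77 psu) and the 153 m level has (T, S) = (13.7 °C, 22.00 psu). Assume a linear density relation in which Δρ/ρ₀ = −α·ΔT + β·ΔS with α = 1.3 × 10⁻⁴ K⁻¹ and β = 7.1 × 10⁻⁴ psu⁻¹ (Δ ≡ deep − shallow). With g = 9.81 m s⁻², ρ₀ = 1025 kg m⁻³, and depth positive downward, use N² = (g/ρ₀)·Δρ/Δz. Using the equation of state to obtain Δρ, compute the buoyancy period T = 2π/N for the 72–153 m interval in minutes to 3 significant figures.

ΔT = +2.8 K, ΔS = +3.23 psu (deep − shallow).
Δρ/ρ₀ = −αΔT + βΔS = -3.64 × 10⁻⁴ + 2.2933 × 10⁻³ = 1.9293 × 10⁻³, so Δρ ≈ 1.978 kg m⁻³.
N² = (g/ρ₀)·Δρ/Δz = g·(Δρ/ρ₀)/Δz = 9.81 × 1.9293 × 10⁻³ / 81 = 2.3366 × 10⁻⁴ s⁻².
N = √(2.3366 × 10⁻⁴) = 0.015286 rad s⁻¹ → T = 2π/N = 411.04 s = 6.8507 min ≈ 6.85 min.

6.85 min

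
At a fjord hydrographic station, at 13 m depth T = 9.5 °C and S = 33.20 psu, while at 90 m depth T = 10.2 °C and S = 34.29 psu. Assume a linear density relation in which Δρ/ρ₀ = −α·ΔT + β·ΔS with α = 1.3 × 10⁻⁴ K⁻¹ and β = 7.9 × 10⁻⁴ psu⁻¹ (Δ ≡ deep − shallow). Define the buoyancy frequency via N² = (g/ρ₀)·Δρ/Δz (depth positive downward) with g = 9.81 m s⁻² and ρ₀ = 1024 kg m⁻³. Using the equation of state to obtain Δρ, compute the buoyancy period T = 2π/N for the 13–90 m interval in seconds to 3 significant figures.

634 s

ΔT = +0.7 K, ΔS = +1.09 psu (deep − shallow).
Δρ/ρ₀ = −αΔT + βΔS = -9.10 × 10⁻⁵ + 8.611 × 10⁻⁴ = 7.701 × 10⁻⁴, so Δρ ≈ 0.7886 kg m⁻³.
N² = (g/ρ₀)·Δρ/Δz = g·(Δρ/ρ₀)/Δz = 9.81 × 7.701 × 10⁻⁴ / 77 = 9.8113 × 10⁻⁵ s⁻².
N = √(9.8113 × 10⁻⁵) = 9.9052 × 10⁻³ rad s⁻¹ → T = 2π/N = 634.33 s ≈ 634 s.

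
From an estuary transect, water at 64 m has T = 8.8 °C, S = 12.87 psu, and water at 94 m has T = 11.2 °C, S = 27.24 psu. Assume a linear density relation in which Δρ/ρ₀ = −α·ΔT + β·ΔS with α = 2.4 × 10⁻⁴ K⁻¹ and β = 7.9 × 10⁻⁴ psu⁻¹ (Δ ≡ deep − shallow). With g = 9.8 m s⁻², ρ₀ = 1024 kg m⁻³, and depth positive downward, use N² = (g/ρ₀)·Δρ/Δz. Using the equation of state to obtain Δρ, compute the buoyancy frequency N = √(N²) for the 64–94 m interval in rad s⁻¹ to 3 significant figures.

ΔT = +2.4 K, ΔS = +14.37 psu (deep − shallow).
Δρ/ρ₀ = −αΔT + βΔS = -5.76 × 10⁻⁴ + 0.0113523 = 0.0107763, so Δρ ≈ 11.03 kg m⁻³.
N² = (g/ρ₀)·Δρ/Δz = g·(Δρ/ρ₀)/Δz = 9.8 × 0.0107763 / 30 = 3.5203 × 10⁻³ s⁻².
N = √(3.5203 × 10⁻³) = 0.059332 rad s⁻¹ ≈ 0.0593 rad s⁻¹.

0.0593 rad s⁻¹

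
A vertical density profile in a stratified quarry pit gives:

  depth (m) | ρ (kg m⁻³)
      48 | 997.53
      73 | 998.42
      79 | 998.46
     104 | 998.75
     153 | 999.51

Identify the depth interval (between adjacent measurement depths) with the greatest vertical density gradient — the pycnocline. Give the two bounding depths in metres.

Compute the density gradient over each adjacent pair:
  48–73 m: Δρ/Δz = 0.89/25 = 0.036 kg m⁻⁴
  73–79 m: Δρ/Δz = 0.04/6 = 6.7 × 10⁻³ kg m⁻⁴
  79–104 m: Δρ/Δz = 0.29/25 = 0.012 kg m⁻⁴
  104–153 m: Δρ/Δz = 0.76/49 = 0.016 kg m⁻⁴
The largest gradient is in the 48–73 m interval — the pycnocline.

48–73 m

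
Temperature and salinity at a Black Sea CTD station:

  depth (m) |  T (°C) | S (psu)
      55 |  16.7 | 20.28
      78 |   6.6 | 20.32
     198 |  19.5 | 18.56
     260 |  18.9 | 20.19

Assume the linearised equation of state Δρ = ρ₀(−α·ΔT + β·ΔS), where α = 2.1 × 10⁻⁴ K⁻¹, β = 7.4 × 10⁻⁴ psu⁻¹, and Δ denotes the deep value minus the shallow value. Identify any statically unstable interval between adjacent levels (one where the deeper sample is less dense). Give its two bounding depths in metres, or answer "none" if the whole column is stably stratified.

Evaluate Δρ/ρ₀ = −αΔT + βΔS across each adjacent pair:
  55–78 m: −αΔT+βΔS = −(2.1 × 10⁻⁴)(-10.1)+(7.4 × 10⁻⁴)(+0.04) = 2.2 × 10⁻³ → stable
  78–198 m: −αΔT+βΔS = −(2.1 × 10⁻⁴)(+12.9)+(7.4 × 10⁻⁴)(-1.76) = -4.0 × 10⁻³ → UNSTABLE
  198–260 m: −αΔT+βΔS = −(2.1 × 10⁻⁴)(-0.6)+(7.4 × 10⁻⁴)(+1.63) = 1.3 × 10⁻³ → stable
The 78–198 m interval has Δρ < 0: lighter water underlies denser water.

78–198 m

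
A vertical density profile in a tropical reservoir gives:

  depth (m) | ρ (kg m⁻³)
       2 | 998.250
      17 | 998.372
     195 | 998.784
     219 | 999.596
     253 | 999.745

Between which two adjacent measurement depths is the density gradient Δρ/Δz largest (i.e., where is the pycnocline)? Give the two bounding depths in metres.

Compute the density gradient over each adjacent pair:
  2–17 m: Δρ/Δz = 0.122/15 = 8.1 × 10⁻³ kg m⁻⁴
  17–195 m: Δρ/Δz = 0.412/178 = 2.3 × 10⁻³ kg m⁻⁴
  195–219 m: Δρ/Δz = 0.812/24 = 0.034 kg m⁻⁴
  219–253 m: Δρ/Δz = 0.149/34 = 4.4 × 10⁻³ kg m⁻⁴
The largest gradient is in the 195–219 m interval — the pycnocline.

195–219 m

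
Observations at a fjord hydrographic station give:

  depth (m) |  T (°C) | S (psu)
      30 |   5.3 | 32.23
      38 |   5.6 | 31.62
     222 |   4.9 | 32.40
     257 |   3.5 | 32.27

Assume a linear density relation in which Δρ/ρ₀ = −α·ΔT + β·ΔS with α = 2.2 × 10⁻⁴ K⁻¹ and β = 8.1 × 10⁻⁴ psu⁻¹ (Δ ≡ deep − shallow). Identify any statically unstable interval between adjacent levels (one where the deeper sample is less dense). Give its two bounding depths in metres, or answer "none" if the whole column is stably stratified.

30–38 m

Evaluate Δρ/ρ₀ = −αΔT + βΔS across each adjacent pair:
  30–38 m: −αΔT+βΔS = −(2.2 × 10⁻⁴)(+0.3)+(8.1 × 10⁻⁴)(-0.61) = -5.6 × 10⁻⁴ → UNSTABLE
  38–222 m: −αΔT+βΔS = −(2.2 × 10⁻⁴)(-0.7)+(8.1 × 10⁻⁴)(+0.78) = 7.9 × 10⁻⁴ → stable
  222–257 m: −αΔT+βΔS = −(2.2 × 10⁻⁴)(-1.4)+(8.1 × 10⁻⁴)(-0.13) = 2.0 × 10⁻⁴ → stable
The 30–38 m interval has Δρ < 0: lighter water underlies denser water.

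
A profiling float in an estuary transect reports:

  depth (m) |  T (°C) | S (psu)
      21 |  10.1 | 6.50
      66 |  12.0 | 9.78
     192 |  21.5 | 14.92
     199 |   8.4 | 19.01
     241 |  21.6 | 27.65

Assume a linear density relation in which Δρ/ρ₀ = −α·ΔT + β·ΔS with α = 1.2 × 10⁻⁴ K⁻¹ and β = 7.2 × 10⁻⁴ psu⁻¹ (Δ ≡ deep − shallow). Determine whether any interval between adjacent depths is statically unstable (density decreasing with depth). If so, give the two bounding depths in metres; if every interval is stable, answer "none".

none

Evaluate Δρ/ρ₀ = −αΔT + βΔS across each adjacent pair:
  21–66 m: −αΔT+βΔS = −(1.2 × 10⁻⁴)(+1.9)+(7.2 × 10⁻⁴)(+3.28) = 2.1 × 10⁻³ → stable
  66–192 m: −αΔT+βΔS = −(1.2 × 10⁻⁴)(+9.5)+(7.2 × 10⁻⁴)(+5.14) = 2.6 × 10⁻³ → stable
  192–199 m: −αΔT+βΔS = −(1.2 × 10⁻⁴)(-13.1)+(7.2 × 10⁻⁴)(+4.09) = 4.5 × 10⁻³ → stable
  199–241 m: −αΔT+βΔS = −(1.2 × 10⁻⁴)(+13.2)+(7.2 × 10⁻⁴)(+8.64) = 4.6 × 10⁻³ → stable
Every interval has Δρ > 0: the column is stably stratified throughout.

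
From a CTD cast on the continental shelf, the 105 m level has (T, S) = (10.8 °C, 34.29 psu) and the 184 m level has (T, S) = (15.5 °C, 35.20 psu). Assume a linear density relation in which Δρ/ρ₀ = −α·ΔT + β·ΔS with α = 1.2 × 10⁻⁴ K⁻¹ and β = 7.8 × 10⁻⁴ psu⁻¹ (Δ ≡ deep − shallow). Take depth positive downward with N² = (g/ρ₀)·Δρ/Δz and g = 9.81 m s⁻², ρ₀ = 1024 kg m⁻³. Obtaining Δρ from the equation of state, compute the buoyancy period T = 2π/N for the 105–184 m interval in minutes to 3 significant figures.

ΔT = +4.7 K, ΔS = +0.91 psu (deep − shallow).
Δρ/ρ₀ = −αΔT + βΔS = -5.64 × 10⁻⁴ + 7.098 × 10⁻⁴ = 1.458 × 10⁻⁴, so Δρ ≈ 0.1493 kg m⁻³.
N² = (g/ρ₀)·Δρ/Δz = g·(Δρ/ρ₀)/Δz = 9.81 × 1.458 × 10⁻⁴ / 79 = 1.8105 × 10⁻⁵ s⁻².
N = √(1.8105 × 10⁻⁵) = 4.2550 × 10⁻³ rad s⁻¹ → T = 2π/N = 1.4767 × 10³ s = 24.612 min ≈ 24.6 min.

24.6 min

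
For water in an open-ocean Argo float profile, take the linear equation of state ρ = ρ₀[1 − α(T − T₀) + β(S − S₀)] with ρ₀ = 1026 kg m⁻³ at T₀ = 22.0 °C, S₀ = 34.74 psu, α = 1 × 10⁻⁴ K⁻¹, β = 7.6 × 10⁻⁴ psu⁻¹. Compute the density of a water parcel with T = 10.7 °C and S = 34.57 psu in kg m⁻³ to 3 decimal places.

T − T₀ = -11.3 K, S − S₀ = -0.17 psu.
Bracket = 1 − α·(-11.3) + β·(-0.17) = 1 + (1.0008 × 10⁻³) = 1.0010008.
ρ = 1026 × 1.0010008 = 1027.027 kg m⁻³.

1027.027 kg m⁻³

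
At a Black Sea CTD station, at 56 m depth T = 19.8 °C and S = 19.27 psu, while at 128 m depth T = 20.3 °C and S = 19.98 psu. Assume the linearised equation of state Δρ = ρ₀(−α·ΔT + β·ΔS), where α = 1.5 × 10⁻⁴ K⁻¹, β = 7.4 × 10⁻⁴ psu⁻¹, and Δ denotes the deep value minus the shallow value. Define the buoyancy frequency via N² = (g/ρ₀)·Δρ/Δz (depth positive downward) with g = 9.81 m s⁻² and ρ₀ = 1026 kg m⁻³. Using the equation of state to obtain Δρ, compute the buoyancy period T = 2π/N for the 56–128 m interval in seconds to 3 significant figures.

802 s

ΔT = +0.5 K, ΔS = +0.71 psu (deep − shallow).
Δρ/ρ₀ = −αΔT + βΔS = -7.50 × 10⁻⁵ + 5.254 × 10⁻⁴ = 4.504 × 10⁻⁴, so Δρ ≈ 0.4621 kg m⁻³.
N² = (g/ρ₀)·Δρ/Δz = g·(Δρ/ρ₀)/Δz = 9.81 × 4.504 × 10⁻⁴ / 72 = 6.1367 × 10⁻⁵ s⁻².
N = √(6.1367 × 10⁻⁵) = 7.8337 × 10⁻³ rad s⁻¹ → T = 2π/N = 802.07 s ≈ 802 s.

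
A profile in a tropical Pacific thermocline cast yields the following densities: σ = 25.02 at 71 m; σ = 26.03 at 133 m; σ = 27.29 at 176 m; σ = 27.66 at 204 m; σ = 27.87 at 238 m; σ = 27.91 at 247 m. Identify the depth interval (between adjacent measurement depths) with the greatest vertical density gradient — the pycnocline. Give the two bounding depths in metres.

Compute the density gradient over each adjacent pair:
  71–133 m: Δρ/Δz = 1.01/62 = 0.016 kg m⁻⁴
  133–176 m: Δρ/Δz = 1.26/43 = 0.029 kg m⁻⁴
  176–204 m: Δρ/Δz = 0.37/28 = 0.013 kg m⁻⁴
  204–238 m: Δρ/Δz = 0.21/34 = 6.2 × 10⁻³ kg m⁻⁴
  238–247 m: Δρ/Δz = 0.04/9 = 4.4 × 10⁻³ kg m⁻⁴
The largest gradient is in the 133–176 m interval — the pycnocline.

133–176 m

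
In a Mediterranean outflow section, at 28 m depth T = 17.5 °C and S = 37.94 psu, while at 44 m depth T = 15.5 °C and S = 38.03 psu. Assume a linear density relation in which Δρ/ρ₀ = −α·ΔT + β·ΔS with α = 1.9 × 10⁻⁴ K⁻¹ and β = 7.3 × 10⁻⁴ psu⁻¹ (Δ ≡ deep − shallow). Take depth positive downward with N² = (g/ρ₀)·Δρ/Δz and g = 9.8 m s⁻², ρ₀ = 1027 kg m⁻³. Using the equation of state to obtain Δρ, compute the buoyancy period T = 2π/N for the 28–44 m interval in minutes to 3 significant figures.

6.34 min

ΔT = -2.0 K, ΔS = +0.09 psu (deep − shallow).
Δρ/ρ₀ = −αΔT + βΔS = 3.80 × 10⁻⁴ + 6.57 × 10⁻⁵ = 4.457 × 10⁻⁴, so Δρ ≈ 0.4577 kg m⁻³.
N² = (g/ρ₀)·Δρ/Δz = g·(Δρ/ρ₀)/Δz = 9.8 × 4.457 × 10⁻⁴ / 16 = 2.7299 × 10⁻⁴ s⁻².
N = √(2.7299 × 10⁻⁴) = 0.016522 rad s⁻¹ → T = 2π/N = 380.29 s = 6.3382 min ≈ 6.34 min.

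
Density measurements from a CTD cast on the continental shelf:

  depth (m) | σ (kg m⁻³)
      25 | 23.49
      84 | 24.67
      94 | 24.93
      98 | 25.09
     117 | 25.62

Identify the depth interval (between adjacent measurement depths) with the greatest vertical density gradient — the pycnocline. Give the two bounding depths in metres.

Compute the density gradient over each adjacent pair:
  25–84 m: Δρ/Δz = 1.18/59 = 0.020 kg m⁻⁴
  84–94 m: Δρ/Δz = 0.26/10 = 0.026 kg m⁻⁴
  94–98 m: Δρ/Δz = 0.16/4 = 0.040 kg m⁻⁴
  98–117 m: Δρ/Δz = 0.53/19 = 0.028 kg m⁻⁴
The largest gradient is in the 94–98 m interval — the pycnocline.

94–98 m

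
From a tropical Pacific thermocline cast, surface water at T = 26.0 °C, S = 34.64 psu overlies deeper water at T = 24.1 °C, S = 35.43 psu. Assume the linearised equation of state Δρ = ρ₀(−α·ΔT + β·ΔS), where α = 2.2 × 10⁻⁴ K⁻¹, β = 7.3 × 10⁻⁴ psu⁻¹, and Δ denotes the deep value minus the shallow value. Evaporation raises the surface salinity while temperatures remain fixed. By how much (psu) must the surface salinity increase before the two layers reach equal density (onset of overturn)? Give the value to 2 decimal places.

Neutral buoyancy requires −α(T_deep − T_surf) + β(S_deep − S_surf′) = 0.
S_surf′ = S_deep − (α/β)·ΔT = 35.43 − (2.2 × 10⁻⁴/7.3 × 10⁻⁴)·(-1.9) = 36.0026 psu.
Increase required: 36.0026 − 34.64 = 1.3626 psu.

1.36 psu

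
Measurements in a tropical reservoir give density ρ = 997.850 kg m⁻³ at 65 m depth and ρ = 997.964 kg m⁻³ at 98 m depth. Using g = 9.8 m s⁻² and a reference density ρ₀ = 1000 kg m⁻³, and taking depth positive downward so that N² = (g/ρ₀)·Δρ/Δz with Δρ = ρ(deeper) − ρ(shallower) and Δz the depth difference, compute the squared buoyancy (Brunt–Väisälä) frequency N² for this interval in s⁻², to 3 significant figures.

3.39 × 10⁻⁵ s⁻²

Δρ = 997.964 − 997.850 = 0.114 kg m⁻³ over Δz = 98 − 65 = 33 m.
N² = (9.8/1000) × (0.114/33) = 3.3855 × 10⁻⁵ s⁻² ≈ 3.39 × 10⁻⁵ s⁻².
A positive N² confirms static stability across the interval.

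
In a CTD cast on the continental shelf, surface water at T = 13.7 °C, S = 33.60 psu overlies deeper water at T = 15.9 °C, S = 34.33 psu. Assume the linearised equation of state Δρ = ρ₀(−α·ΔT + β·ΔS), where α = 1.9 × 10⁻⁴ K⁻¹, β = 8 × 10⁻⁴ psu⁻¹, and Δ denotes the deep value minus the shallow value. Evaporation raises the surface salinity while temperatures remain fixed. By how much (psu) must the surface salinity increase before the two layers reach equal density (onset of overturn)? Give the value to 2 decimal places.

Neutral buoyancy requires −α(T_deep − T_surf) + β(S_deep − S_surf′) = 0.
S_surf′ = S_deep − (α/β)·ΔT = 34.33 − (1.9 × 10⁻⁴/8 × 10⁻⁴)·(+2.2) = 33.8075 psu.
Increase required: 33.8075 − 33.60 = 0.2075 psu.

0.21 psu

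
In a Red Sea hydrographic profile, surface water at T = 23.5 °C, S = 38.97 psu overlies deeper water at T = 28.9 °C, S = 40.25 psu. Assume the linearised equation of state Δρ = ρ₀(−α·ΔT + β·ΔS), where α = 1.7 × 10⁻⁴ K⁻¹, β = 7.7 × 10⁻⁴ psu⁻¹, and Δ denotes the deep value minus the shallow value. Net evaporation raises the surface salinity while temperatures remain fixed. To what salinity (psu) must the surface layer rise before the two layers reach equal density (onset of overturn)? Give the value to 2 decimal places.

Neutral buoyancy requires −α(T_deep − T_surf) + β(S_deep − S_surf′) = 0.
S_surf′ = S_deep − (α/β)·ΔT = 40.25 − (1.7 × 10⁻⁴/7.7 × 10⁻⁴)·(+5.4) = 39.0578 psu.
Increase required: 39.0578 − 38.97 = 0.0878 psu.

39.06 psu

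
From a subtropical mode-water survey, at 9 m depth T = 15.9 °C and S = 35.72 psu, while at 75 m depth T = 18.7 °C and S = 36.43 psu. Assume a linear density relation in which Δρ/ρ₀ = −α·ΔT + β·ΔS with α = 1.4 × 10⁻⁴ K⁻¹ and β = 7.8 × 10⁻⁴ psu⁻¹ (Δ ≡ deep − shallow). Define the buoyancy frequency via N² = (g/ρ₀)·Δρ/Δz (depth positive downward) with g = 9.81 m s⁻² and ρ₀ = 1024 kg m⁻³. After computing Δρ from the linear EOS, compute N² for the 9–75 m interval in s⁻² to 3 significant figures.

ΔT = +2.8 K, ΔS = +0.71 psu (deep − shallow).
Δρ/ρ₀ = −αΔT + βΔS = -3.92 × 10⁻⁴ + 5.538 × 10⁻⁴ = 1.618 × 10⁻⁴, so Δρ ≈ 0.1657 kg m⁻³.
N² = (g/ρ₀)·Δρ/Δz = g·(Δρ/ρ₀)/Δz = 9.81 × 1.618 × 10⁻⁴ / 66 = 2.4049 × 10⁻⁵ s⁻² ≈ 2.40 × 10⁻⁵ s⁻².

2.40 × 10⁻⁵ s⁻²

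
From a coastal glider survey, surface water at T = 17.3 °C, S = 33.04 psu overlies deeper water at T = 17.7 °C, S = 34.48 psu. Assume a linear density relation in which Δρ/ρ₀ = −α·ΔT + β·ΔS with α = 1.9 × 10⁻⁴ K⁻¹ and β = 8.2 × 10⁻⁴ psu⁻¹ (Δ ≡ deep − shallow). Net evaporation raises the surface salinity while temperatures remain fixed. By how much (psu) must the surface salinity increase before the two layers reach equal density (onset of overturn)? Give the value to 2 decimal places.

1.35 psu

Neutral buoyancy requires −α(T_deep − T_surf) + β(S_deep − S_surf′) = 0.
S_surf′ = S_deep − (α/β)·ΔT = 34.48 − (1.9 × 10⁻⁴/8.2 × 10⁻⁴)·(+0.4) = 34.3873 psu.
Increase required: 34.3873 − 33.04 = 1.3473 psu.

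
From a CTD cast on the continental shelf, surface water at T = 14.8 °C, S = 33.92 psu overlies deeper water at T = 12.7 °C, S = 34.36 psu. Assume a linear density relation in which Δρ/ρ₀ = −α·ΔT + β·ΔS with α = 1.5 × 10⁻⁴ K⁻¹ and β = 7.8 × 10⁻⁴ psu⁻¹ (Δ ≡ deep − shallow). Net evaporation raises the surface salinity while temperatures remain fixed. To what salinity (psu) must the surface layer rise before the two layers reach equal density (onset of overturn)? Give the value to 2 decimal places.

34.76 psu

Neutral buoyancy requires −α(T_deep − T_surf) + β(S_deep − S_surf′) = 0.
S_surf′ = S_deep − (α/β)·ΔT = 34.36 − (1.5 × 10⁻⁴/7.8 × 10⁻⁴)·(-2.1) = 34.7638 psu.
Increase required: 34.7638 − 33.92 = 0.8438 psu.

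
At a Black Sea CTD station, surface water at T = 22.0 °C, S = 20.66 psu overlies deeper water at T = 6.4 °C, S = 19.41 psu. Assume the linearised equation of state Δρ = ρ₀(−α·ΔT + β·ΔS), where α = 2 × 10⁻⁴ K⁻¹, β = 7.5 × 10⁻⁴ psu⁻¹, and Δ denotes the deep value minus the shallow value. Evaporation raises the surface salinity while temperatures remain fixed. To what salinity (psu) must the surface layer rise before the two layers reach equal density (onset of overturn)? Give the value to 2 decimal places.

23.57 psu

Neutral buoyancy requires −α(T_deep − T_surf) + β(S_deep − S_surf′) = 0.
S_surf′ = S_deep − (α/β)·ΔT = 19.41 − (2 × 10⁻⁴/7.5 × 10⁻⁴)·(-15.6) = 23.5700 psu.
Increase required: 23.5700 − 20.66 = 2.9100 psu.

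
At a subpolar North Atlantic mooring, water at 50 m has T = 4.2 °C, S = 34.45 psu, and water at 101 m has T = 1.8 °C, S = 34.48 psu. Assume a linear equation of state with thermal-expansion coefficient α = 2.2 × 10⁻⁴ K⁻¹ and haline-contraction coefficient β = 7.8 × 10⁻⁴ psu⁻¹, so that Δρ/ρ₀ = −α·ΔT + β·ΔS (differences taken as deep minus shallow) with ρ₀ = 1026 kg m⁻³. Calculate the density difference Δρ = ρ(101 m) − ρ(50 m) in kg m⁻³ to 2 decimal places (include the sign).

+0.57 kg m⁻³

ΔT = -2.4 K, ΔS = +0.03 psu (deep − shallow).
Δρ/ρ₀ = −(2.2 × 10⁻⁴)(-2.4) + (7.8 × 10⁻⁴)(+0.03) = 5.514 × 10⁻⁴.
Δρ = 1026 × (5.514 × 10⁻⁴) = +0.57 kg m⁻³.
Positive Δρ: denser below, stable.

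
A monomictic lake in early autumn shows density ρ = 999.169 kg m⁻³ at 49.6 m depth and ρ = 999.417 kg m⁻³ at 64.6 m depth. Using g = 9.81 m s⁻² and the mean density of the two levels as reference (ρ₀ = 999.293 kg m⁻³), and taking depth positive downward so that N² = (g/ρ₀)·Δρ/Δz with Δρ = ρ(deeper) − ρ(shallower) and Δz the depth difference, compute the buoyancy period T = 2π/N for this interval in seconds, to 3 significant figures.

Δρ = 999.417 − 999.169 = 0.248 kg m⁻³ over Δz = 64.6 − 49.6 = 15 m.
N² = (9.81/999.293) × (0.248/15) = 1.6231 × 10⁻⁴ s⁻².
N = √(1.6231 × 10⁻⁴) = 0.012740 rad s⁻¹, so T = 2π/N = 493.19 s ≈ 493 s.

493 s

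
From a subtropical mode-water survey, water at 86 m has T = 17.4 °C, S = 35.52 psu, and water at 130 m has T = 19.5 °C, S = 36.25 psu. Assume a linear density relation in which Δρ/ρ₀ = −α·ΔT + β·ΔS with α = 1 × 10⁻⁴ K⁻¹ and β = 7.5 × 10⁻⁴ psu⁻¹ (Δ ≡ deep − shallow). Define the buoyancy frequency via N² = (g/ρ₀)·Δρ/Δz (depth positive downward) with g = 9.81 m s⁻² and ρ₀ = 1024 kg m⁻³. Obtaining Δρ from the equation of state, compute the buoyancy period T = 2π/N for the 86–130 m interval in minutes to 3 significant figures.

ΔT = +2.1 K, ΔS = +0.73 psu (deep − shallow).
Δρ/ρ₀ = −αΔT + βΔS = -2.10 × 10⁻⁴ + 5.475 × 10⁻⁴ = 3.375 × 10⁻⁴, so Δρ ≈ 0.3456 kg m⁻³.
N² = (g/ρ₀)·Δρ/Δz = g·(Δρ/ρ₀)/Δz = 9.81 × 3.375 × 10⁻⁴ / 44 = 7.5247 × 10⁻⁵ s⁻².
N = √(7.5247 × 10⁻⁵) = 8.6745 × 10⁻³ rad s⁻¹ → T = 2π/N = 724.33 s = 12.072 min ≈ 12.1 min.

12.1 min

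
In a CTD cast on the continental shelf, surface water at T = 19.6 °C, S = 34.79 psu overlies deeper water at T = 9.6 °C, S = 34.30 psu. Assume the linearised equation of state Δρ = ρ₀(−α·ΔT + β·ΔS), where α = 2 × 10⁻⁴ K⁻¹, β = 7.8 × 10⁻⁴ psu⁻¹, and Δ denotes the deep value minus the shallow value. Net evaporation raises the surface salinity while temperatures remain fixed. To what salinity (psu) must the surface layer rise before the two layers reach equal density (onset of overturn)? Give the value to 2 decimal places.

Neutral buoyancy requires −α(T_deep − T_surf) + β(S_deep − S_surf′) = 0.
S_surf′ = S_deep − (α/β)·ΔT = 34.30 − (2 × 10⁻⁴/7.8 × 10⁻⁴)·(-10.0) = 36.8641 psu.
Increase required: 36.8641 − 34.79 = 2.0741 psu.

36.86 psu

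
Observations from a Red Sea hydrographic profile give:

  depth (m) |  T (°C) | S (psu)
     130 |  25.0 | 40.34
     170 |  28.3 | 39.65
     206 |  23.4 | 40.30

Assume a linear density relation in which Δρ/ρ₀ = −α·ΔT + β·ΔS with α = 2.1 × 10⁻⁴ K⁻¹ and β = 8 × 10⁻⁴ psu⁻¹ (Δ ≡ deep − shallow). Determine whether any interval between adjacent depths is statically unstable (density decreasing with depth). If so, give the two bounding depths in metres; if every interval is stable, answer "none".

130–170 m

Evaluate Δρ/ρ₀ = −αΔT + βΔS across each adjacent pair:
  130–170 m: −αΔT+βΔS = −(2.1 × 10⁻⁴)(+3.3)+(8 × 10⁻⁴)(-0.69) = -1.2 × 10⁻³ → UNSTABLE
  170–206 m: −αΔT+βΔS = −(2.1 × 10⁻⁴)(-4.9)+(8 × 10⁻⁴)(+0.65) = 1.5 × 10⁻³ → stable
The 130–170 m interval has Δρ < 0: lighter water underlies denser water.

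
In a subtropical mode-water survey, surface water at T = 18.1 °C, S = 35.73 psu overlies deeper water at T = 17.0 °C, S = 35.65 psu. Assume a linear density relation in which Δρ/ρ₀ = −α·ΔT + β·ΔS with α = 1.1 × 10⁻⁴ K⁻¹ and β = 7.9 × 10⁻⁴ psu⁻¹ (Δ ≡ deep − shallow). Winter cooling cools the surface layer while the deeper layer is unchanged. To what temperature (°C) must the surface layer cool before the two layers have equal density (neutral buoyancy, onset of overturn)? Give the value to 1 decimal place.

17.6 °C

Neutral buoyancy requires Δρ = 0, i.e. −α(T_deep − T_surf′) + β(S_deep − S_surf) = 0.
T_surf′ = T_deep − (β/α)·ΔS = 17.0 − (7.9 × 10⁻⁴/1.1 × 10⁻⁴)·(-0.08) = 17.575 °C.
Cooling required: 18.1 − (17.575) = 0.525 °C.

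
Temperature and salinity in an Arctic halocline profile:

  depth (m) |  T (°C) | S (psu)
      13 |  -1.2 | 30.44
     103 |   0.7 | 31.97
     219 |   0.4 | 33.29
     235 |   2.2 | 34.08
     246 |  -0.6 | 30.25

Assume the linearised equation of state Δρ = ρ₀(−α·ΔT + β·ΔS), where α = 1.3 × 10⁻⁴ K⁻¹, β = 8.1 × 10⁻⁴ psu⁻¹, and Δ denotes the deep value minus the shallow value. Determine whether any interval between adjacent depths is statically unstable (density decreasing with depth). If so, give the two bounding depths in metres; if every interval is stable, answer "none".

Evaluate Δρ/ρ₀ = −αΔT + βΔS across each adjacent pair:
  13–103 m: −αΔT+βΔS = −(1.3 × 10⁻⁴)(+1.9)+(8.1 × 10⁻⁴)(+1.53) = 9.9 × 10⁻⁴ → stable
  103–219 m: −αΔT+βΔS = −(1.3 × 10⁻⁴)(-0.3)+(8.1 × 10⁻⁴)(+1.32) = 1.1 × 10⁻³ → stable
  219–235 m: −αΔT+βΔS = −(1.3 × 10⁻⁴)(+1.8)+(8.1 × 10⁻⁴)(+0.79) = 4.1 × 10⁻⁴ → stable
  235–246 m: −αΔT+βΔS = −(1.3 × 10⁻⁴)(-2.8)+(8.1 × 10⁻⁴)(-3.83) = -2.7 × 10⁻³ → UNSTABLE
The 235–246 m interval has Δρ < 0: lighter water underlies denser water.

235–246 m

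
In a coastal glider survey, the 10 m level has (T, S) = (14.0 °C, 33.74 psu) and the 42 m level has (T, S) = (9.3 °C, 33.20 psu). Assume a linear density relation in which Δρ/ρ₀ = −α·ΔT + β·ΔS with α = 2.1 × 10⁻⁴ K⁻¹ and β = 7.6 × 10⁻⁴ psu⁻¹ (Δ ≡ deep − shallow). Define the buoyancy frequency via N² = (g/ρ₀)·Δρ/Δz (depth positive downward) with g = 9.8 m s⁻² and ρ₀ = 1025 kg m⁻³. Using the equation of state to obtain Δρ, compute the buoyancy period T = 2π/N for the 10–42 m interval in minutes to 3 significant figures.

7.88 min

ΔT = -4.7 K, ΔS = -0.54 psu (deep − shallow).
Δρ/ρ₀ = −αΔT + βΔS = 9.87 × 10⁻⁴ − 4.104 × 10⁻⁴ = 5.766 × 10⁻⁴, so Δρ ≈ 0.5910 kg m⁻³.
N² = (g/ρ₀)·Δρ/Δz = g·(Δρ/ρ₀)/Δz = 9.8 × 5.766 × 10⁻⁴ / 32 = 1.7658 × 10⁻⁴ s⁻².
N = √(1.7658 × 10⁻⁴) = 0.013288 rad s⁻¹ → T = 2π/N = 472.85 s = 7.8808 min ≈ 7.88 min.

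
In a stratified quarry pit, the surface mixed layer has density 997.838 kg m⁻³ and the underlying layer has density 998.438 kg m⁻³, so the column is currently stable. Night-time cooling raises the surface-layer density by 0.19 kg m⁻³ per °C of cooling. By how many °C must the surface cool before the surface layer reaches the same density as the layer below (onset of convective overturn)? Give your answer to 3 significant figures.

Density deficit of the surface layer: 998.438 − 997.838 = 0.6 kg m⁻³.
Required change = 0.6 / 0.19 = 3.16 °C.

3.16 °C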